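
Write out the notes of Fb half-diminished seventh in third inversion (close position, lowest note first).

Ebb, Fb, Abb, Cbb

Spelling Fb half-diminished seventh: Fb–Abb–Cbb–Ebb. In third inversion the seventh is bass, giving Ebb, Fb, Abb, Cbb from the bottom.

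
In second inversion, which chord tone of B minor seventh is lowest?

F#

In second inversion the fifth is lowest. For B minor seventh (B–D–F#–A) that is F#.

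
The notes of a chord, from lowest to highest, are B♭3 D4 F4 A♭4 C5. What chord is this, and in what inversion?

Bb dominant ninth, root position

Reducing to letter names: Bb, D, F, Ab, C. These stack in thirds as Bb–D–F–Ab–C — a Bb dominant ninth chord.
The lowest note is Bb, the root of the chord, so this is root position.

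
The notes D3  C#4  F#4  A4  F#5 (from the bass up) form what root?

D, C#, F#, A are the tones of a D major seventh chord (D–F#–A–C#), making D the root.

D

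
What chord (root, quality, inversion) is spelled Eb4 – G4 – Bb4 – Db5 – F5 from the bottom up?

Eb dominant ninth, root position

The pitch classes Eb, G, Bb, Db, F arrange in thirds as Eb–G–Bb–Db–F: an Eb dominant ninth chord.
With the root (Eb) in the bass, the chord is in root position.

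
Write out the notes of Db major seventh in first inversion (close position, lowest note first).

F, Ab, C, Db

Spelling Db major seventh: Db–F–Ab–C. In first inversion the third is bass, giving F, Ab, C, Db from the bottom.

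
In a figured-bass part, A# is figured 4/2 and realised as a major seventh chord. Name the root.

The figures 4/2 mean the seventh of the chord is in the bass. If A# is the seventh of a major seventh chord, the root is B (chord tones B–D#–F#–A#).

B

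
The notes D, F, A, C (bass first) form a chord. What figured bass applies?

The notes D, F, A, C stack in thirds as D–F–A–C — a D minor seventh chord. The bass D is the root, so this is root position: figured 7.

7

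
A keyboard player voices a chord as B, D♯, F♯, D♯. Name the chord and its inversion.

The pitch classes B, D#, F# arrange in thirds as B–D#–F#: a B major triad.
The lowest note is B, the root of the chord, so this is root position (figured bass 5/3).

B major, root position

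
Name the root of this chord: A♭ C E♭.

Ab

Ab, C, Eb are the tones of an Ab major triad (Ab–C–Eb), making Ab the root.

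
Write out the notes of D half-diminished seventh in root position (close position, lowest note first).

D, F, Ab, C

D half-diminished seventh is D–F–Ab–C. Root position puts the root (D) in the bass, with the remaining tones above: D, F, Ab, C.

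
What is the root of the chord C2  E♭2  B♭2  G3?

C

The distinct letter names are C, Eb, Bb, G. Arranged as a stack of thirds they read C–Eb–G–Bb, so C is the root (a C minor seventh chord).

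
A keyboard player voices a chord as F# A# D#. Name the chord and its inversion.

D# minor, first inversion

The pitch classes F#, A#, D# arrange in thirds as D#–F#–A#: a D# minor triad.
With the third (F#) in the bass, the chord is in first inversion (figured bass 6).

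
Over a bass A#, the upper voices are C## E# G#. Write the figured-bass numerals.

The notes A#, C##, E#, G# stack in thirds as A#–C##–E#–G# — an A# dominant seventh chord. The bass A# is the root, so this is root position: figured 7.

7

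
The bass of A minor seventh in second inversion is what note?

In second inversion the fifth is lowest. For A minor seventh (A–C–E–G) that is E.

E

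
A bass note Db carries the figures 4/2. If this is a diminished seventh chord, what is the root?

E

The figures 4/2 mean the seventh of the chord is in the bass. If Db is the seventh of a diminished seventh chord, the root is E (chord tones E–G–Bb–Db).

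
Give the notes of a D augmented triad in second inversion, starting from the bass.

Spelling D augmented: D–F#–A#. In second inversion the fifth is bass, giving A#, D, F# from the bottom.

A#, D, F#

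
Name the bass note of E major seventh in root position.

E

In root position the root is lowest. For E major seventh (E–G#–B–D#) that is E.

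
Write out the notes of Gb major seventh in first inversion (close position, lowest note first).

Gb major seventh is Gb–Bb–Db–F. First inversion puts the third (Bb) in the bass, with the remaining tones above: Bb, Db, F, Gb.

Bb, Db, F, Gb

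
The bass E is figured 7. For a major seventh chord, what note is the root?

E

The figures 7 mean the root of the chord is in the bass. If E is the root of a major seventh chord, the root is E (chord tones E–G#–B–D#).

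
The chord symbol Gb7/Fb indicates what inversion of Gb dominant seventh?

third inversion

Gb7/Fb means Gb dominant seventh with Fb in the bass. Fb is the seventh of Gb dominant seventh (Gb–Bb–Db–Fb), so this is third inversion.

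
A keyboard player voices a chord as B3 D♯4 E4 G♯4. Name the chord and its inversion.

E major seventh, second inversion

The pitch classes B, D#, E, G# arrange in thirds as E–G#–B–D#: an E major seventh chord.
B is the fifth of E major seventh; fifth in the bass means second inversion (figured bass 4/3).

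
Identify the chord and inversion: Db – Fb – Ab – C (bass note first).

Db minor-major seventh, root position

The pitch classes Db, Fb, Ab, C arrange in thirds as Db–Fb–Ab–C: a Db minor-major seventh chord.
The lowest note is Db, the root of the chord, so this is root position (figured bass 7).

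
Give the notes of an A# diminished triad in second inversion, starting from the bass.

E, A#, C#

The chord tones are A#–C#–E. With the fifth (E) lowest for second inversion: E, A#, C#.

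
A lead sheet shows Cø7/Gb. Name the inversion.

Cø7/Gb means C half-diminished seventh with Gb in the bass. Gb is the fifth of C half-diminished seventh (C–Eb–Gb–Bb), so this is second inversion.

second inversion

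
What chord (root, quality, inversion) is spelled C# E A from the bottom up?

Reducing to letter names: C#, E, A. These stack in thirds as A–C#–E — an A major triad.
With the third (C#) in the bass, the chord is in first inversion (figured bass 6).

A major, first inversion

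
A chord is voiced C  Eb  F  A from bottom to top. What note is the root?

Reordering C, Eb, F, A into stacked thirds gives F–A–C–Eb; the bottom of that stack, F, is the root.

F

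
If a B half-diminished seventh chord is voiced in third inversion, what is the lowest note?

B half-diminished seventh is B–D–F–A. Third inversion places the seventh in the bass: A.

A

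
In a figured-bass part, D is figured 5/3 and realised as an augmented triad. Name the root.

The figures 5/3 mean the root of the chord is in the bass. If D is the root of an augmented triad, the root is D (chord tones D–F#–A#).

D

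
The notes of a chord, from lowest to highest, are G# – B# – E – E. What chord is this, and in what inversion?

The pitch classes G#, B#, E arrange in thirds as E–G#–B#: an E augmented triad.
G# is the third of E augmented; third in the bass means first inversion (figured bass 6).

E augmented, first inversion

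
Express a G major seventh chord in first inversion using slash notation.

Gmaj7/B

First inversion of G major seventh has the third (B) in the bass. As a slash chord: Gmaj7/B.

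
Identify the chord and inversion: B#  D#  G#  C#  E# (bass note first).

C# major ninth, third inversion

The pitch classes B#, D#, G#, C#, E# arrange in thirds as C#–E#–G#–B#–D#: a C# major ninth chord.
B# is the seventh of C# major ninth; seventh in the bass means third inversion.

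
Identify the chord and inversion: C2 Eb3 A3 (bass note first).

Reducing to letter names: C, Eb, A. These stack in thirds as A–C–Eb — an A diminished triad.
With the third (C) in the bass, the chord is in first inversion (figured bass 6).

A diminished, first inversion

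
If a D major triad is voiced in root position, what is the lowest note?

D

D major is D–F#–A. Root position places the root in the bass: D.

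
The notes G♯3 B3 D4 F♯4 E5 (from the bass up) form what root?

E

G#, B, D, F#, E are the tones of an E dominant ninth chord (E–G#–B–D–F#), making E the root.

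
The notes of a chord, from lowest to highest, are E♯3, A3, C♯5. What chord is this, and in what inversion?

Reducing to letter names: E#, A, C#. These stack in thirds as A–C#–E# — an A augmented triad.
E# is the fifth of A augmented; fifth in the bass means second inversion (figured bass 6/4).

A augmented, second inversion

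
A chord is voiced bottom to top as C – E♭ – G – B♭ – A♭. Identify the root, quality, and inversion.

The distinct note names are C, Eb, G, Bb, Ab. Stacked in thirds they read Ab–C–Eb–G–Bb, which is a major ninth chord on Ab.
C is the third of Ab major ninth; third in the bass means first inversion.

Ab major ninth, first inversion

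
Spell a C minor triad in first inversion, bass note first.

The chord tones are C–Eb–G. With the third (Eb) lowest for first inversion: Eb, G, C.

Eb, G, C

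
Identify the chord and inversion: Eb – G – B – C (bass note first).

C minor-major seventh, first inversion

The distinct note names are Eb, G, B, C. Stacked in thirds they read C–Eb–G–B, which is a minor-major seventh chord on C.
With the third (Eb) in the bass, the chord is in first inversion (figured bass 6/5).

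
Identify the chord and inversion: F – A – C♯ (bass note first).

The distinct note names are F, A, C#. Stacked in thirds they read F–A–C#, which is an augmented triad on F.
The lowest note is F, the root of the chord, so this is root position (figured bass 5/3).

F augmented, root position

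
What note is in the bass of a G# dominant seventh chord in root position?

G#

In root position the root is lowest. For G# dominant seventh (G#–B#–D#–F#) that is G#.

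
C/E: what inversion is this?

C/E means C major with E in the bass. E is the third of C major (C–E–G), so this is first inversion.

first inversion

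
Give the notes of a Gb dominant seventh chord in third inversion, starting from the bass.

Spelling Gb dominant seventh: Gb–Bb–Db–Fb. In third inversion the seventh is bass, giving Fb, Gb, Bb, Db from the bottom.

Fb, Gb, Bb, Db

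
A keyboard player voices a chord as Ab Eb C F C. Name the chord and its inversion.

The distinct note names are Ab, Eb, C, F. Stacked in thirds they read F–Ab–C–Eb, which is a minor seventh chord on F.
With the third (Ab) in the bass, the chord is in first inversion (figured bass 6/5).

F minor seventh, first inversion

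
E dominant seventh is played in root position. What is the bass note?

In root position the root is lowest. For E dominant seventh (E–G#–B–D) that is E.

E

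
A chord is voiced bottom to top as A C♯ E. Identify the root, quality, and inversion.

A major, root position

The distinct note names are A, C#, E. Stacked in thirds they read A–C#–E, which is a major triad on A.
The lowest note is A, the root of the chord, so this is root position (figured bass 5/3).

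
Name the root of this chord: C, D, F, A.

The distinct letter names are C, D, F, A. Arranged as a stack of thirds they read D–F–A–C, so D is the root (a D minor seventh chord).

D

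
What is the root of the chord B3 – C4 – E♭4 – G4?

C

B, C, Eb, G are the tones of a C minor-major seventh chord (C–Eb–G–B), making C the root.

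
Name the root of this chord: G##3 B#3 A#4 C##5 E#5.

Reordering G##, B#, A#, C##, E# into stacked thirds gives A#–C##–E#–G##–B#; the bottom of that stack, A#, is the root.

A#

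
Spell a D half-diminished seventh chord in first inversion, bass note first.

The chord tones are D–F–Ab–C. With the third (F) lowest for first inversion: F, Ab, C, D.

F, Ab, C, D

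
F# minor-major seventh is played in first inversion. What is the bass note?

F# minor-major seventh is F#–A–C#–E#. First inversion places the third in the bass: A.

A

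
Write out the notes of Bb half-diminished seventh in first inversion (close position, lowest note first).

The chord tones are Bb–Db–Fb–Ab. With the third (Db) lowest for first inversion: Db, Fb, Ab, Bb.

Db, Fb, Ab, Bb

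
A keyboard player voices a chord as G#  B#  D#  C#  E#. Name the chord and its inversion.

The distinct note names are G#, B#, D#, C#, E#. Stacked in thirds they read C#–E#–G#–B#–D#, which is a major ninth chord on C#.
With the fifth (G#) in the bass, the chord is in second inversion.

C# major ninth, second inversion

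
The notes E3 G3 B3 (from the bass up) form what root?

E

The distinct letter names are E, G, B. Arranged as a stack of thirds they read E–G–B, so E is the root (an E minor triad).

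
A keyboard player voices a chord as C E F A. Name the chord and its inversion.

The pitch classes C, E, F, A arrange in thirds as F–A–C–E: an F major seventh chord.
With the fifth (C) in the bass, the chord is in second inversion (figured bass 4/3).

F major seventh, second inversion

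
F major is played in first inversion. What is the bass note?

In first inversion the third is lowest. For F major (F–A–C) that is A.

A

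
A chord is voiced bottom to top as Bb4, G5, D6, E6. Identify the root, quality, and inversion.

The pitch classes Bb, G, D, E arrange in thirds as E–G–Bb–D: an E half-diminished seventh chord.
The lowest note is Bb, the fifth of the chord, so this is second inversion (figured bass 4/3).

E half-diminished seventh, second inversion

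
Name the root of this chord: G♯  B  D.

G#

G#, B, D are the tones of a G# diminished triad (G#–B–D), making G# the root.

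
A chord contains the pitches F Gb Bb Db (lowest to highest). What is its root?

F, Gb, Bb, Db are the tones of a Gb major seventh chord (Gb–Bb–Db–F), making Gb the root.

Gb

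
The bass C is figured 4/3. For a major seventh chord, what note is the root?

F

The figures 4/3 mean the fifth of the chord is in the bass. If C is the fifth of a major seventh chord, the root is F (chord tones F–A–C–E).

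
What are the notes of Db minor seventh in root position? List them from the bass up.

Db, Fb, Ab, Cb

The chord tones are Db–Fb–Ab–Cb. With the root (Db) lowest for root position: Db, Fb, Ab, Cb.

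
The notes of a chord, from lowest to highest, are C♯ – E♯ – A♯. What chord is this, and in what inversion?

A# minor, first inversion

Reducing to letter names: C#, E#, A#. These stack in thirds as A#–C#–E# — an A# minor triad.
The lowest note is C#, the third of the chord, so this is first inversion (figured bass 6).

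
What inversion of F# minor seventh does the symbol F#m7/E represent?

F#m7/E means F# minor seventh with E in the bass. E is the seventh of F# minor seventh (F#–A–C#–E), so this is third inversion.

third inversion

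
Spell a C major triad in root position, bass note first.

Spelling C major: C–E–G. In root position the root is bass, giving C, E, G from the bottom.

C, E, G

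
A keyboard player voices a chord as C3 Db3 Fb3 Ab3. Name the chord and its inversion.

The distinct note names are C, Db, Fb, Ab. Stacked in thirds they read Db–Fb–Ab–C, which is a minor-major seventh chord on Db.
With the seventh (C) in the bass, the chord is in third inversion (figured bass 4/2).

Db minor-major seventh, third inversion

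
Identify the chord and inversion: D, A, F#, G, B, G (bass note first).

G major ninth, second inversion

Reducing to letter names: D, A, F#, G, B. These stack in thirds as G–B–D–F#–A — a G major ninth chord.
D is the fifth of G major ninth; fifth in the bass means second inversion.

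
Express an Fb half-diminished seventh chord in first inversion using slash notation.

First inversion of Fb half-diminished seventh has the third (Abb) in the bass. As a slash chord: Fbø7/Abb.

Fbø7/Abb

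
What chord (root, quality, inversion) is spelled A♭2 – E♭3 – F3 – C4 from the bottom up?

F minor seventh, first inversion

The distinct note names are Ab, Eb, F, C. Stacked in thirds they read F–Ab–C–Eb, which is a minor seventh chord on F.
With the third (Ab) in the bass, the chord is in first inversion (figured bass 6/5).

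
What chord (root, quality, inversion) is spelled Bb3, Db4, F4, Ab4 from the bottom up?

The distinct note names are Bb, Db, F, Ab. Stacked in thirds they read Bb–Db–F–Ab, which is a minor seventh chord on Bb.
The lowest note is Bb, the root of the chord, so this is root position (figured bass 7).

Bb minor seventh, root position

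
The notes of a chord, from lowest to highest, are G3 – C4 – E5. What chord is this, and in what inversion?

C major, second inversion

The pitch classes G, C, E arrange in thirds as C–E–G: a C major triad.
With the fifth (G) in the bass, the chord is in second inversion (figured bass 6/4).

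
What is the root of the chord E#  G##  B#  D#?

E#

The distinct letter names are E#, G##, B#, D#. Arranged as a stack of thirds they read E#–G##–B#–D#, so E# is the root (an E# dominant seventh chord).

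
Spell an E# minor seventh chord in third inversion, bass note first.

The chord tones are E#–G#–B#–D#. With the seventh (D#) lowest for third inversion: D#, E#, G#, B#.

D#, E#, G#, B#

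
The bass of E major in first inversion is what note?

In first inversion the third is lowest. For E major (E–G#–B) that is G#.

G#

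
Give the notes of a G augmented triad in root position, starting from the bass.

G, B, D#

G augmented is G–B–D#. Root position puts the root (G) in the bass, with the remaining tones above: G, B, D#.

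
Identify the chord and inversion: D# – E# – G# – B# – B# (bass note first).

The pitch classes D#, E#, G#, B# arrange in thirds as E#–G#–B#–D#: an E# minor seventh chord.
With the seventh (D#) in the bass, the chord is in third inversion (figured bass 4/2).

E# minor seventh, third inversion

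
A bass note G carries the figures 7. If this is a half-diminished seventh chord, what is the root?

The figures 7 mean the root of the chord is in the bass. If G is the root of a half-diminished seventh chord, the root is G (chord tones G–Bb–Db–F).

G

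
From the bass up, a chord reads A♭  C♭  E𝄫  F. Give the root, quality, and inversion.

F diminished seventh, first inversion

The pitch classes Ab, Cb, Ebb, F arrange in thirds as F–Ab–Cb–Ebb: an F diminished seventh chord.
With the third (Ab) in the bass, the chord is in first inversion (figured bass 6/5).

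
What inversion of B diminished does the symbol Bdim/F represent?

second inversion

Bdim/F means B diminished with F in the bass. F is the fifth of B diminished (B–D–F), so this is second inversion.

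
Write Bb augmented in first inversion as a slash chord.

First inversion of Bb augmented has the third (D) in the bass. As a slash chord: Bbaug/D.

Bbaug/D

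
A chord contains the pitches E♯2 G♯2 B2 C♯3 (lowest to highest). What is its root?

C#

E#, G#, B, C# are the tones of a C# dominant seventh chord (C#–E#–G#–B), making C# the root.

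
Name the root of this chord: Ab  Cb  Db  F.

Db

The distinct letter names are Ab, Cb, Db, F. Arranged as a stack of thirds they read Db–F–Ab–Cb, so Db is the root (a Db dominant seventh chord).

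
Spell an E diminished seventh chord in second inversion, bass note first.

E diminished seventh is E–G–Bb–Db. Second inversion puts the fifth (Bb) in the bass, with the remaining tones above: Bb, Db, E, G.

Bb, Db, E, G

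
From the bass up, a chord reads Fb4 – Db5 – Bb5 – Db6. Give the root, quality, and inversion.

Reducing to letter names: Fb, Db, Bb. These stack in thirds as Bb–Db–Fb — a Bb diminished triad.
With the fifth (Fb) in the bass, the chord is in second inversion (figured bass 6/4).

Bb diminished, second inversion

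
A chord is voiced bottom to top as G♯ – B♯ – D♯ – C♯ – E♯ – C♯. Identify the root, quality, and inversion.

C# major ninth, second inversion

The distinct note names are G#, B#, D#, C#, E#. Stacked in thirds they read C#–E#–G#–B#–D#, which is a major ninth chord on C#.
G# is the fifth of C# major ninth; fifth in the bass means second inversion.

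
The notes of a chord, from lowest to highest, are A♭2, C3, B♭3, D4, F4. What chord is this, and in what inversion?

The pitch classes Ab, C, Bb, D, F arrange in thirds as Bb–D–F–Ab–C: a Bb dominant ninth chord.
Ab is the seventh of Bb dominant ninth; seventh in the bass means third inversion.

Bb dominant ninth, third inversion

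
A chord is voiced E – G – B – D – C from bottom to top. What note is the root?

E, G, B, D, C are the tones of a C major ninth chord (C–E–G–B–D), making C the root.

C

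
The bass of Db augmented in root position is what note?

Db

The root of Db augmented (Db–F–A) is Db; that is the bass in root position.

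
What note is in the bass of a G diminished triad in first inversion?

In first inversion the third is lowest. For G diminished (G–Bb–Db) that is Bb.

Bb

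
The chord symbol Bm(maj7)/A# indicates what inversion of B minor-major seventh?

Bm(maj7)/A# means B minor-major seventh with A# in the bass. A# is the seventh of B minor-major seventh (B–D–F#–A#), so this is third inversion.

third inversion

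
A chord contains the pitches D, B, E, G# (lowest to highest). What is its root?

E

D, B, E, G# are the tones of an E dominant seventh chord (E–G#–B–D), making E the root.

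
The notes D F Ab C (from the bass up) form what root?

D, F, Ab, C are the tones of a D half-diminished seventh chord (D–F–Ab–C), making D the root.

D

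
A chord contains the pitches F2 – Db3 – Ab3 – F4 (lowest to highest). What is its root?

Db

The distinct letter names are F, Db, Ab. Arranged as a stack of thirds they read Db–F–Ab, so Db is the root (a Db major triad).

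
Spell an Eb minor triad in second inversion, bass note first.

Spelling Eb minor: Eb–Gb–Bb. In second inversion the fifth is bass, giving Bb, Eb, Gb from the bottom.

Bb, Eb, Gb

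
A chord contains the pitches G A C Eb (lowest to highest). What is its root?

A

Reordering G, A, C, Eb into stacked thirds gives A–C–Eb–G; the bottom of that stack, A, is the root.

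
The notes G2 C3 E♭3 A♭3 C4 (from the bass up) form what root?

The distinct letter names are G, C, Eb, Ab. Arranged as a stack of thirds they read Ab–C–Eb–G, so Ab is the root (an Ab major seventh chord).

Ab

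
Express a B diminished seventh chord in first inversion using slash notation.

Bdim7/D

First inversion of B diminished seventh has the third (D) in the bass. As a slash chord: Bdim7/D.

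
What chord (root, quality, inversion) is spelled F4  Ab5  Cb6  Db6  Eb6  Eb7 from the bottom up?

Reducing to letter names: F, Ab, Cb, Db, Eb. These stack in thirds as Db–F–Ab–Cb–Eb — a Db dominant ninth chord.
The lowest note is F, the third of the chord, so this is first inversion.

Db dominant ninth, first inversion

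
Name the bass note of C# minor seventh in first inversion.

E

C# minor seventh is C#–E–G#–B. First inversion places the third in the bass: E.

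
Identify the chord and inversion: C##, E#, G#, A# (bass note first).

The distinct note names are C##, E#, G#, A#. Stacked in thirds they read A#–C##–E#–G#, which is a dominant seventh chord on A#.
C## is the third of A# dominant seventh; third in the bass means first inversion (figured bass 6/5).

A# dominant seventh, first inversion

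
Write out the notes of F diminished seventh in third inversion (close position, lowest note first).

The chord tones are F–Ab–Cb–Ebb. With the seventh (Ebb) lowest for third inversion: Ebb, F, Ab, Cb.

Ebb, F, Ab, Cb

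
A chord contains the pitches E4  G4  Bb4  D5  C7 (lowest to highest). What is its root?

E, G, Bb, D, C are the tones of a C dominant ninth chord (C–E–G–Bb–D), making C the root.

C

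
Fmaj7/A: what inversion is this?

first inversion

Fmaj7/A means F major seventh with A in the bass. A is the third of F major seventh (F–A–C–E), so this is first inversion.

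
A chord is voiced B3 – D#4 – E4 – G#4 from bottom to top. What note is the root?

Reordering B, D#, E, G# into stacked thirds gives E–G#–B–D#; the bottom of that stack, E, is the root.

E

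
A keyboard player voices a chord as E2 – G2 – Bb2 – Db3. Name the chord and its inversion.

The pitch classes E, G, Bb, Db arrange in thirds as E–G–Bb–Db: an E diminished seventh chord.
E is the root of E diminished seventh; root in the bass means root position (figured bass 7).

E diminished seventh, root position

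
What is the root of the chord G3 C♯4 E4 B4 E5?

C#

The distinct letter names are G, C#, E, B. Arranged as a stack of thirds they read C#–E–G–B, so C# is the root (a C# half-diminished seventh chord).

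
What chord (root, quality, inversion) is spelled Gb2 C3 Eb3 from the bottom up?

C diminished, second inversion

Reducing to letter names: Gb, C, Eb. These stack in thirds as C–Eb–Gb — a C diminished triad.
Gb is the fifth of C diminished; fifth in the bass means second inversion (figured bass 6/4).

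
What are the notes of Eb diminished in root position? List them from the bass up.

Eb diminished is Eb–Gb–Bbb. Root position puts the root (Eb) in the bass, with the remaining tones above: Eb, Gb, Bbb.

Eb, Gb, Bbb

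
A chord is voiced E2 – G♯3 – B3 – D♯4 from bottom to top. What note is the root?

E

E, G#, B, D# are the tones of an E major seventh chord (E–G#–B–D#), making E the root.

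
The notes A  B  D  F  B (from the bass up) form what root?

A, B, D, F are the tones of a B half-diminished seventh chord (B–D–F–A), making B the root.

B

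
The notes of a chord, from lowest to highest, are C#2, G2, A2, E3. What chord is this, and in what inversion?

Reducing to letter names: C#, G, A, E. These stack in thirds as A–C#–E–G — an A dominant seventh chord.
C# is the third of A dominant seventh; third in the bass means first inversion (figured bass 6/5).

A dominant seventh, first inversion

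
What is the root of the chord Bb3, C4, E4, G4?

Bb, C, E, G are the tones of a C dominant seventh chord (C–E–G–Bb), making C the root.

C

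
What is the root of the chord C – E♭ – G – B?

C

Reordering C, Eb, G, B into stacked thirds gives C–Eb–G–B; the bottom of that stack, C, is the root.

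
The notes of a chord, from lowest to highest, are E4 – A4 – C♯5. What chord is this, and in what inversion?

A major, second inversion

The distinct note names are E, A, C#. Stacked in thirds they read A–C#–E, which is a major triad on A.
E is the fifth of A major; fifth in the bass means second inversion (figured bass 6/4).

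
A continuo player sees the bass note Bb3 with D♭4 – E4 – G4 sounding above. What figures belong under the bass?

4/3

The notes Bb, Db, E, G stack in thirds as E–G–Bb–Db — an E diminished seventh chord. The bass Bb is the fifth, so this is second inversion: figured 4/3.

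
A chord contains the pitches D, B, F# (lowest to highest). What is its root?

D, B, F# are the tones of a B minor triad (B–D–F#), making B the root.

B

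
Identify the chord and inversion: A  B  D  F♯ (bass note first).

The distinct note names are A, B, D, F#. Stacked in thirds they read B–D–F#–A, which is a minor seventh chord on B.
The lowest note is A, the seventh of the chord, so this is third inversion (figured bass 4/2).

B minor seventh, third inversion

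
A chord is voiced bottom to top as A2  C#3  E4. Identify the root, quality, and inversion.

The pitch classes A, C#, E arrange in thirds as A–C#–E: an A major triad.
The lowest note is A, the root of the chord, so this is root position (figured bass 5/3).

A major, root position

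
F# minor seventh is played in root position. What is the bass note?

F#

In root position the root is lowest. For F# minor seventh (F#–A–C#–E) that is F#.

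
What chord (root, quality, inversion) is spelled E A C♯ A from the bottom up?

A major, second inversion

The distinct note names are E, A, C#. Stacked in thirds they read A–C#–E, which is a major triad on A.
With the fifth (E) in the bass, the chord is in second inversion (figured bass 6/4).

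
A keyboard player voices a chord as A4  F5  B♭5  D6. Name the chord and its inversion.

Bb major seventh, third inversion

The distinct note names are A, F, Bb, D. Stacked in thirds they read Bb–D–F–A, which is a major seventh chord on Bb.
With the seventh (A) in the bass, the chord is in third inversion (figured bass 4/2).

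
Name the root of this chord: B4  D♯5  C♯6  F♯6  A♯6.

B, D#, C#, F#, A# are the tones of a B major ninth chord (B–D#–F#–A#–C#), making B the root.

B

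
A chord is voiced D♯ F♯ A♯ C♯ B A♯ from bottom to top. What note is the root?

The distinct letter names are D#, F#, A#, C#, B. Arranged as a stack of thirds they read B–D#–F#–A#–C#, so B is the root (a B major ninth chord).

B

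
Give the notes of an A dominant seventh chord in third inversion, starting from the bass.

A dominant seventh is A–C#–E–G. Third inversion puts the seventh (G) in the bass, with the remaining tones above: G, A, C#, E.

G, A, C#, E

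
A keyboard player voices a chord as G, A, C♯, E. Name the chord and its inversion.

The pitch classes G, A, C#, E arrange in thirds as A–C#–E–G: an A dominant seventh chord.
G is the seventh of A dominant seventh; seventh in the bass means third inversion (figured bass 4/2).

A dominant seventh, third inversion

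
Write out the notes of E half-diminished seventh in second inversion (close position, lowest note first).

The chord tones are E–G–Bb–D. With the fifth (Bb) lowest for second inversion: Bb, D, E, G.

Bb, D, E, G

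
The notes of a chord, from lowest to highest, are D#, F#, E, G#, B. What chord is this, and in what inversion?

Reducing to letter names: D#, F#, E, G#, B. These stack in thirds as E–G#–B–D#–F# — an E major ninth chord.
With the seventh (D#) in the bass, the chord is in third inversion.

E major ninth, third inversion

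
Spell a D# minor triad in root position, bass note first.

D#, F#, A#

D# minor is D#–F#–A#. Root position puts the root (D#) in the bass, with the remaining tones above: D#, F#, A#.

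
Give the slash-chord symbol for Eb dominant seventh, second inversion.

Second inversion of Eb dominant seventh has the fifth (Bb) in the bass. As a slash chord: Eb7/Bb.

Eb7/Bb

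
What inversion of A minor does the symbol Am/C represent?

Am/C means A minor with C in the bass. C is the third of A minor (A–C–E), so this is first inversion.

first inversion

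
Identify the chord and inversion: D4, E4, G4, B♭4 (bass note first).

The distinct note names are D, E, G, Bb. Stacked in thirds they read E–G–Bb–D, which is a half-diminished seventh chord on E.
With the seventh (D) in the bass, the chord is in third inversion (figured bass 4/2).

E half-diminished seventh, third inversion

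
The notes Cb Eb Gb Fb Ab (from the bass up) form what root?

Fb

Reordering Cb, Eb, Gb, Fb, Ab into stacked thirds gives Fb–Ab–Cb–Eb–Gb; the bottom of that stack, Fb, is the root.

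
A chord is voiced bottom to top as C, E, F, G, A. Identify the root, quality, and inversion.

The distinct note names are C, E, F, G, A. Stacked in thirds they read F–A–C–E–G, which is a major ninth chord on F.
The lowest note is C, the fifth of the chord, so this is second inversion.

F major ninth, second inversion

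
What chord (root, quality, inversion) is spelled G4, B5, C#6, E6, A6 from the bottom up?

The distinct note names are G, B, C#, E, A. Stacked in thirds they read A–C#–E–G–B, which is a dominant ninth chord on A.
With the seventh (G) in the bass, the chord is in third inversion.

A dominant ninth, third inversion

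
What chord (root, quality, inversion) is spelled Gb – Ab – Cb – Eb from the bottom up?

Ab minor seventh, third inversion

Reducing to letter names: Gb, Ab, Cb, Eb. These stack in thirds as Ab–Cb–Eb–Gb — an Ab minor seventh chord.
The lowest note is Gb, the seventh of the chord, so this is third inversion (figured bass 4/2).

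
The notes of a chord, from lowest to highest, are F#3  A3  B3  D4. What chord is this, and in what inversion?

The distinct note names are F#, A, B, D. Stacked in thirds they read B–D–F#–A, which is a minor seventh chord on B.
With the fifth (F#) in the bass, the chord is in second inversion (figured bass 4/3).

B minor seventh, second inversion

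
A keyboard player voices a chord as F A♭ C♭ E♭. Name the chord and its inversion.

The distinct note names are F, Ab, Cb, Eb. Stacked in thirds they read F–Ab–Cb–Eb, which is a half-diminished seventh chord on F.
With the root (F) in the bass, the chord is in root position (figured bass 7).

F half-diminished seventh, root position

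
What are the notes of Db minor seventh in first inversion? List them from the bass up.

Fb, Ab, Cb, Db

Db minor seventh is Db–Fb–Ab–Cb. First inversion puts the third (Fb) in the bass, with the remaining tones above: Fb, Ab, Cb, Db.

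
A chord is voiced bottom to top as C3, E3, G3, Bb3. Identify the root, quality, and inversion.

The distinct note names are C, E, G, Bb. Stacked in thirds they read C–E–G–Bb, which is a dominant seventh chord on C.
With the root (C) in the bass, the chord is in root position (figured bass 7).

C dominant seventh, root position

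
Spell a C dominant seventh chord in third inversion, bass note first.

Bb, C, E, G

Spelling C dominant seventh: C–E–G–Bb. In third inversion the seventh is bass, giving Bb, C, E, G from the bottom.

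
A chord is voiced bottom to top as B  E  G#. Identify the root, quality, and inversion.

Reducing to letter names: B, E, G#. These stack in thirds as E–G#–B — an E major triad.
B is the fifth of E major; fifth in the bass means second inversion (figured bass 6/4).

E major, second inversion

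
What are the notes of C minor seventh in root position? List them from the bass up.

Spelling C minor seventh: C–Eb–G–Bb. In root position the root is bass, giving C, Eb, G, Bb from the bottom.

C, Eb, G, Bb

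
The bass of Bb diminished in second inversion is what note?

Bb diminished is Bb–Db–Fb. Second inversion places the fifth in the bass: Fb.

Fb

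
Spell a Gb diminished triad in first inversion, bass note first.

Bbb, Dbb, Gb

Spelling Gb diminished: Gb–Bbb–Dbb. In first inversion the third is bass, giving Bbb, Dbb, Gb from the bottom.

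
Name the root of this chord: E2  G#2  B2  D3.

E, G#, B, D are the tones of an E dominant seventh chord (E–G#–B–D), making E the root.

E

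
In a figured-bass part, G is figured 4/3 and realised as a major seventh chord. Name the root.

The figures 4/3 mean the fifth of the chord is in the bass. If G is the fifth of a major seventh chord, the root is C (chord tones C–E–G–B).

C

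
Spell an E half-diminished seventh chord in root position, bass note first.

E, G, Bb, D

The chord tones are E–G–Bb–D. With the root (E) lowest for root position: E, G, Bb, D.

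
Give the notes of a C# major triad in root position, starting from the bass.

C#, E#, G#

C# major is C#–E#–G#. Root position puts the root (C#) in the bass, with the remaining tones above: C#, E#, G#.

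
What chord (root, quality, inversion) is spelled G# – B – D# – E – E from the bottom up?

The distinct note names are G#, B, D#, E. Stacked in thirds they read E–G#–B–D#, which is a major seventh chord on E.
The lowest note is G#, the third of the chord, so this is first inversion (figured bass 6/5).

E major seventh, first inversion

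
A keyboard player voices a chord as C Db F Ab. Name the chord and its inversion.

Reducing to letter names: C, Db, F, Ab. These stack in thirds as Db–F–Ab–C — a Db major seventh chord.
The lowest note is C, the seventh of the chord, so this is third inversion (figured bass 4/2).

Db major seventh, third inversion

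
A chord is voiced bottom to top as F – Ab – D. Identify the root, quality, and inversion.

D diminished, first inversion

The distinct note names are F, Ab, D. Stacked in thirds they read D–F–Ab, which is a diminished triad on D.
With the third (F) in the bass, the chord is in first inversion (figured bass 6).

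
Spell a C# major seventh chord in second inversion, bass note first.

C# major seventh is C#–E#–G#–B#. Second inversion puts the fifth (G#) in the bass, with the remaining tones above: G#, B#, C#, E#.

G#, B#, C#, E#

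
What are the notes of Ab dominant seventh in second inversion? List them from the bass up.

The chord tones are Ab–C–Eb–Gb. With the fifth (Eb) lowest for second inversion: Eb, Gb, Ab, C.

Eb, Gb, Ab, C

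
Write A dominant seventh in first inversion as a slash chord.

First inversion of A dominant seventh has the third (C#) in the bass. As a slash chord: A7/C#.

A7/C#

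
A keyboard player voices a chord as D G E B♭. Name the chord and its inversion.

The distinct note names are D, G, E, Bb. Stacked in thirds they read E–G–Bb–D, which is a half-diminished seventh chord on E.
D is the seventh of E half-diminished seventh; seventh in the bass means third inversion (figured bass 4/2).

E half-diminished seventh, third inversion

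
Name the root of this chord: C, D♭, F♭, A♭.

The distinct letter names are C, Db, Fb, Ab. Arranged as a stack of thirds they read Db–Fb–Ab–C, so Db is the root (a Db minor-major seventh chord).

Db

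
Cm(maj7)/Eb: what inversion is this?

first inversion

Cm(maj7)/Eb means C minor-major seventh with Eb in the bass. Eb is the third of C minor-major seventh (C–Eb–G–B), so this is first inversion.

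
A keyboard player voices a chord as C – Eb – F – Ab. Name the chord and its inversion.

F minor seventh, second inversion

Reducing to letter names: C, Eb, F, Ab. These stack in thirds as F–Ab–C–Eb — an F minor seventh chord.
With the fifth (C) in the bass, the chord is in second inversion (figured bass 4/3).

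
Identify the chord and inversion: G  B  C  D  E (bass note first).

C major ninth, second inversion

Reducing to letter names: G, B, C, D, E. These stack in thirds as C–E–G–B–D — a C major ninth chord.
With the fifth (G) in the bass, the chord is in second inversion.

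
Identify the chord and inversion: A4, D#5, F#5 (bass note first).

The pitch classes A, D#, F# arrange in thirds as D#–F#–A: a D# diminished triad.
A is the fifth of D# diminished; fifth in the bass means second inversion (figured bass 6/4).

D# diminished, second inversion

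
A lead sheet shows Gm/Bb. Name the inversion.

Gm/Bb means G minor with Bb in the bass. Bb is the third of G minor (G–Bb–D), so this is first inversion.

first inversion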